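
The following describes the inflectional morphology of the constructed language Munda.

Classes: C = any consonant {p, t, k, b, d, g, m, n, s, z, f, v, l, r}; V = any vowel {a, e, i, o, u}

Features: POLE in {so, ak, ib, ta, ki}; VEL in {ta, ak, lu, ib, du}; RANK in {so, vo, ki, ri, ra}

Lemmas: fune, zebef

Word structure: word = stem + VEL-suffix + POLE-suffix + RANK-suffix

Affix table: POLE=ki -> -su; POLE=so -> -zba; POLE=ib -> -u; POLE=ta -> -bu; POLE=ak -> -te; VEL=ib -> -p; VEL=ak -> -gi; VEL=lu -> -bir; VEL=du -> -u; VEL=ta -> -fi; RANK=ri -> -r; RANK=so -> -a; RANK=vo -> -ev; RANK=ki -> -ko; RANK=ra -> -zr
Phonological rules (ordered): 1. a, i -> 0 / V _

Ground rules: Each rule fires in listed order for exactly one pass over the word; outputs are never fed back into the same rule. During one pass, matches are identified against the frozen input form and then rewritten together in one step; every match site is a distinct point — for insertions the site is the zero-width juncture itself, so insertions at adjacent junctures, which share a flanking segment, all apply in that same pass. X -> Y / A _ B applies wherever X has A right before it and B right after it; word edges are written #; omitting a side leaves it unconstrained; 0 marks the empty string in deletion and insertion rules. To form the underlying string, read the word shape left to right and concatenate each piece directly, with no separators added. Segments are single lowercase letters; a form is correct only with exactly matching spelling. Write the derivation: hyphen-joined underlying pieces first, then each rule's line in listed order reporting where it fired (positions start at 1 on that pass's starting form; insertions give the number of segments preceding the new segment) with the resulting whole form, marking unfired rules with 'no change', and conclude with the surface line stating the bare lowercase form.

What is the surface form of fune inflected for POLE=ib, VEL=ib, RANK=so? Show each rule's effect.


underlying: fune-p-u-a
1. a, i -> 0 / V _: fires at position(s) 7: funepu
surface: funepu


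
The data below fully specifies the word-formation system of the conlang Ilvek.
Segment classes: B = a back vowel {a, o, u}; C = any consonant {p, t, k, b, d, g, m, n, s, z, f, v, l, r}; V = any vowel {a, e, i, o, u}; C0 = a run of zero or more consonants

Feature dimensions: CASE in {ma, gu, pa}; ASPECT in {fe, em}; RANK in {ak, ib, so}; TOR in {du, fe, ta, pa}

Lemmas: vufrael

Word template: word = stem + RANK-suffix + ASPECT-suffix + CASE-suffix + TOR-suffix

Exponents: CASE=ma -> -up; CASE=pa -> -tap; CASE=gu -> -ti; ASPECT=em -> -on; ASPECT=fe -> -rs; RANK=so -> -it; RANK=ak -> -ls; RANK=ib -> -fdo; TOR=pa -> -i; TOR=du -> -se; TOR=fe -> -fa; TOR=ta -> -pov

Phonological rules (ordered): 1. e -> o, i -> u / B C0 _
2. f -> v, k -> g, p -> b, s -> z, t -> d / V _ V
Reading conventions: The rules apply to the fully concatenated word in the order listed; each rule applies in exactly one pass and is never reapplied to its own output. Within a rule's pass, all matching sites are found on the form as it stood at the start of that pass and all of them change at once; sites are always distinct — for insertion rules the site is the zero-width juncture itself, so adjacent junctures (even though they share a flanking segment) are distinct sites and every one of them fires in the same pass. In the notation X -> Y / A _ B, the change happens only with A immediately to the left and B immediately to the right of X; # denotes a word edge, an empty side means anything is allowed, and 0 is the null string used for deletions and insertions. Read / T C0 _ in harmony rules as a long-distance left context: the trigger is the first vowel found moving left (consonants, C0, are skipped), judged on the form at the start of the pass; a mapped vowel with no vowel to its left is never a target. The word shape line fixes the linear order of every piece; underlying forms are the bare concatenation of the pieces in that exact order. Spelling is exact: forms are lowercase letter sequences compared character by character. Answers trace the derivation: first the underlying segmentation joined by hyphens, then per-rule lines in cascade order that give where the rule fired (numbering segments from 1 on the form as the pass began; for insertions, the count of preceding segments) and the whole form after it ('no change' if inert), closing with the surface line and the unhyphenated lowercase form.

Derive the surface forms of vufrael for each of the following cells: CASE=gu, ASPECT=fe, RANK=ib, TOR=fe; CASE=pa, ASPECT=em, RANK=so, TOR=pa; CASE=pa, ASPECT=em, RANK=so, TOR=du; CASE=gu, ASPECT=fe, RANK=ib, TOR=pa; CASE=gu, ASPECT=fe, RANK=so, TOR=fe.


cell CASE=gu, ASPECT=fe, RANK=ib, TOR=fe:
underlying: vufrael-fdo-rs-ti-fa
1. e -> o, i -> u / B C0 _: fires at position(s) 6, 14: vufraolfdorstufa
2. f -> v, k -> g, p -> b, s -> z, t -> d / V _ V: fires at position(s) 15: vufraolfdorstuva
surface: vufraolfdorstuva

cell CASE=pa, ASPECT=em, RANK=so, TOR=pa:
underlying: vufrael-it-on-tap-i
1. e -> o, i -> u / B C0 _: fires at position(s) 6, 15: vufraolitontapu
2. f -> v, k -> g, p -> b, s -> z, t -> d / V _ V: fires at position(s) 9, 14: vufraolidontabu
surface: vufraolidontabu

cell CASE=pa, ASPECT=em, RANK=so, TOR=du:
underlying: vufrael-it-on-tap-se
1. e -> o, i -> u / B C0 _: fires at position(s) 6, 16: vufraolitontapso
2. f -> v, k -> g, p -> b, s -> z, t -> d / V _ V: fires at position(s) 9: vufraolidontapso
surface: vufraolidontapso

cell CASE=gu, ASPECT=fe, RANK=ib, TOR=pa:
underlying: vufrael-fdo-rs-ti-i
1. e -> o, i -> u / B C0 _: fires at position(s) 6, 14: vufraolfdorstui
2. f -> v, k -> g, p -> b, s -> z, t -> d / V _ V: no change
surface: vufraolfdorstui

cell CASE=gu, ASPECT=fe, RANK=so, TOR=fe:
underlying: vufrael-it-rs-ti-fa
1. e -> o, i -> u / B C0 _: fires at position(s) 6: vufraolitrstifa
2. f -> v, k -> g, p -> b, s -> z, t -> d / V _ V: fires at position(s) 14: vufraolitrstiva
surface: vufraolitrstiva


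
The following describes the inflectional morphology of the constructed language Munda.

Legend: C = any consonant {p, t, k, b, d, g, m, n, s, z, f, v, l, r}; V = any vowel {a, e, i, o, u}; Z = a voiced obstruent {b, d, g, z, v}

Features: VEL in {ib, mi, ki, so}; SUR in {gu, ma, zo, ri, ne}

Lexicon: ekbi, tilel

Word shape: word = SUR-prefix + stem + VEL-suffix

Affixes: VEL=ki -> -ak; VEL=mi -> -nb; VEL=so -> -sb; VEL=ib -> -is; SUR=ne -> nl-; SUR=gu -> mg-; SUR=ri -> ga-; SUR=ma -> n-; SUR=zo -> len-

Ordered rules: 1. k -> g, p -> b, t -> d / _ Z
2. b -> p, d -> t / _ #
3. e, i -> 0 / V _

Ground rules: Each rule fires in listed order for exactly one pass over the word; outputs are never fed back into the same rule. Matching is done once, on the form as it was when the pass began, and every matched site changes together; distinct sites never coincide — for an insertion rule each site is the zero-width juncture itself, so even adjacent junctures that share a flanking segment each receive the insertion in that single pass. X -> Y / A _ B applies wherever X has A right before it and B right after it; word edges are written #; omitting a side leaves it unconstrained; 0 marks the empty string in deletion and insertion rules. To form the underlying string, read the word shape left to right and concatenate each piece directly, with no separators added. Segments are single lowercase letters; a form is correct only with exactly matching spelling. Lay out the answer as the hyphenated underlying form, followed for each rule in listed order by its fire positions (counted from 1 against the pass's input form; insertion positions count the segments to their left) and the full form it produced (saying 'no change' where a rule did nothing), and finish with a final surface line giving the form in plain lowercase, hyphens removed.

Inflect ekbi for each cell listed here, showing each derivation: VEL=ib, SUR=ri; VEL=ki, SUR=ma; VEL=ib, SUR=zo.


cell VEL=ib, SUR=ri:
underlying: ga-ekbi-is
1. k -> g, p -> b, t -> d / _ Z: fires at position(s) 4: gaegbiis
2. b -> p, d -> t / _ #: no change
3. e, i -> 0 / V _: fires at position(s) 3, 7: gagbis
surface: gagbis

cell VEL=ki, SUR=ma:
underlying: n-ekbi-ak
1. k -> g, p -> b, t -> d / _ Z: fires at position(s) 3: negbiak
2. b -> p, d -> t / _ #: no change
3. e, i -> 0 / V _: no change
surface: negbiak

cell VEL=ib, SUR=zo:
underlying: len-ekbi-is
1. k -> g, p -> b, t -> d / _ Z: fires at position(s) 5: lenegbiis
2. b -> p, d -> t / _ #: no change
3. e, i -> 0 / V _: fires at position(s) 8: lenegbis
surface: lenegbis


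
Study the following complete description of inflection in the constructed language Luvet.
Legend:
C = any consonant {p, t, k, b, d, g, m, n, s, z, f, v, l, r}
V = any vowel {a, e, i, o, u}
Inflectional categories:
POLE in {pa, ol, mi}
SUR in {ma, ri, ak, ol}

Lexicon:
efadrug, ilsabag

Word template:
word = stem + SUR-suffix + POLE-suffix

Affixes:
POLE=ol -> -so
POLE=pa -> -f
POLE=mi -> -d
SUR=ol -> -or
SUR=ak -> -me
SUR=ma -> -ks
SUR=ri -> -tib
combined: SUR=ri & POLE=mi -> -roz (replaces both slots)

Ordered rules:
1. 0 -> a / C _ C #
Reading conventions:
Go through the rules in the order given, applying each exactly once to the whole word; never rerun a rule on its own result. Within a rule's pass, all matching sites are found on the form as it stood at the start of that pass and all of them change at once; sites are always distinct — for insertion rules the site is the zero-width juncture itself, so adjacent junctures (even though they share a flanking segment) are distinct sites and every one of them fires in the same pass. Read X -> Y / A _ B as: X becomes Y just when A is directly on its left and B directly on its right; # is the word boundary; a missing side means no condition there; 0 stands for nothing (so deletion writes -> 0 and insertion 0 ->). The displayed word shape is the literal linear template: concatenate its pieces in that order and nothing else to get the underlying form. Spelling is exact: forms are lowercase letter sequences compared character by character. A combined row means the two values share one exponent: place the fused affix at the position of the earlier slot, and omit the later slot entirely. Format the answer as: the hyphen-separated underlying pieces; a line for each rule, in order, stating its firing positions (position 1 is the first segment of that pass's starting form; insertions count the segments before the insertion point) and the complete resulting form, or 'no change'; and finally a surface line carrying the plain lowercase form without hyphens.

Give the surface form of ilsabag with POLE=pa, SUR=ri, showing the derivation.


underlying: ilsabag-tib-f
1. 0 -> a / C _ C #: inserts after position(s) 10: ilsabagtibaf
surface: ilsabagtibaf


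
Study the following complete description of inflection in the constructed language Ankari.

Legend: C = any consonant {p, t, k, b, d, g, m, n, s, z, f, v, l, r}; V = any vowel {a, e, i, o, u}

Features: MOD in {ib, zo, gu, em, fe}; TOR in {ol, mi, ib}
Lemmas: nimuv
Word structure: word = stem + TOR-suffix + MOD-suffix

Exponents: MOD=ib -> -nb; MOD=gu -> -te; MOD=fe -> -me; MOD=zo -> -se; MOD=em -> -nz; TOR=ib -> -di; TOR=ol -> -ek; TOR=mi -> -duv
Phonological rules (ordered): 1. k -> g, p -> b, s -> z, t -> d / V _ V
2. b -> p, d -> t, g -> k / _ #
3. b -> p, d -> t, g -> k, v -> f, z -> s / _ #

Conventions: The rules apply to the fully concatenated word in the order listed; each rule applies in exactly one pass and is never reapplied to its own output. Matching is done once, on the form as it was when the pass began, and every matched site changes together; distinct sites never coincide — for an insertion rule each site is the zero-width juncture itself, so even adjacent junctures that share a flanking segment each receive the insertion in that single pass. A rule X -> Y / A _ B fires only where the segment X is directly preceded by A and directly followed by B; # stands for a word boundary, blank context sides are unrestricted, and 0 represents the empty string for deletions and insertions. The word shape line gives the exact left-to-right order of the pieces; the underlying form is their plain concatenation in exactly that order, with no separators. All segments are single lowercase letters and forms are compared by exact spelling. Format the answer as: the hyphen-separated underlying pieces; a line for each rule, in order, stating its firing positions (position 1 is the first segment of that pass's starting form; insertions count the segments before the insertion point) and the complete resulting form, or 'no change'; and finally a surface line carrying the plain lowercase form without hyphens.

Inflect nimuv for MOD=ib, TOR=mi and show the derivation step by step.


underlying: nimuv-duv-nb
1. k -> g, p -> b, s -> z, t -> d / V _ V: no change
2. b -> p, d -> t, g -> k / _ #: fires at position(s) 10: nimuvduvnp
3. b -> p, d -> t, g -> k, v -> f, z -> s / _ #: no change
surface: nimuvduvnp


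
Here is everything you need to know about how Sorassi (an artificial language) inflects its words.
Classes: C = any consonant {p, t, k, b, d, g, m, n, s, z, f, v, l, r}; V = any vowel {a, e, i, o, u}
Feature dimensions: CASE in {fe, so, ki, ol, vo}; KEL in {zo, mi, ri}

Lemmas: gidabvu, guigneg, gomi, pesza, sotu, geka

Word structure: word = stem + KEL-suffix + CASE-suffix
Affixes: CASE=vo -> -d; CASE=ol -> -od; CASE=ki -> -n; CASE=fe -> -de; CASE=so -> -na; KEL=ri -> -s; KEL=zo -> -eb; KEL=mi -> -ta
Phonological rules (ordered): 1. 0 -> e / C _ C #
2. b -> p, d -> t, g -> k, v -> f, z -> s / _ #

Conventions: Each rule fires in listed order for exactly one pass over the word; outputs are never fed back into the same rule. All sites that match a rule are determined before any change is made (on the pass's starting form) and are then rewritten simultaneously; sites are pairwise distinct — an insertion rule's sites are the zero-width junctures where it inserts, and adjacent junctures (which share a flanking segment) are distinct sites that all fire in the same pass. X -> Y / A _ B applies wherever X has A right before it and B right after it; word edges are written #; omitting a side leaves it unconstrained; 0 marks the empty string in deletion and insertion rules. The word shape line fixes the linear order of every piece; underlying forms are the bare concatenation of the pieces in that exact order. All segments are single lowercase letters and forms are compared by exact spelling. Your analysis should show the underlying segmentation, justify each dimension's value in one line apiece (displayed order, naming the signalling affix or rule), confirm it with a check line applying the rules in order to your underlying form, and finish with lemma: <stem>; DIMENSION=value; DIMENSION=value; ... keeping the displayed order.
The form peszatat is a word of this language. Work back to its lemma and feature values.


underlying: pesza-ta-d
CASE=vo - signalled by the affix -d
KEL=mi - signalled by the affix -ta
check: peszatad -> peszatad -> peszatat
lemma: pesza; CASE=vo; KEL=mi


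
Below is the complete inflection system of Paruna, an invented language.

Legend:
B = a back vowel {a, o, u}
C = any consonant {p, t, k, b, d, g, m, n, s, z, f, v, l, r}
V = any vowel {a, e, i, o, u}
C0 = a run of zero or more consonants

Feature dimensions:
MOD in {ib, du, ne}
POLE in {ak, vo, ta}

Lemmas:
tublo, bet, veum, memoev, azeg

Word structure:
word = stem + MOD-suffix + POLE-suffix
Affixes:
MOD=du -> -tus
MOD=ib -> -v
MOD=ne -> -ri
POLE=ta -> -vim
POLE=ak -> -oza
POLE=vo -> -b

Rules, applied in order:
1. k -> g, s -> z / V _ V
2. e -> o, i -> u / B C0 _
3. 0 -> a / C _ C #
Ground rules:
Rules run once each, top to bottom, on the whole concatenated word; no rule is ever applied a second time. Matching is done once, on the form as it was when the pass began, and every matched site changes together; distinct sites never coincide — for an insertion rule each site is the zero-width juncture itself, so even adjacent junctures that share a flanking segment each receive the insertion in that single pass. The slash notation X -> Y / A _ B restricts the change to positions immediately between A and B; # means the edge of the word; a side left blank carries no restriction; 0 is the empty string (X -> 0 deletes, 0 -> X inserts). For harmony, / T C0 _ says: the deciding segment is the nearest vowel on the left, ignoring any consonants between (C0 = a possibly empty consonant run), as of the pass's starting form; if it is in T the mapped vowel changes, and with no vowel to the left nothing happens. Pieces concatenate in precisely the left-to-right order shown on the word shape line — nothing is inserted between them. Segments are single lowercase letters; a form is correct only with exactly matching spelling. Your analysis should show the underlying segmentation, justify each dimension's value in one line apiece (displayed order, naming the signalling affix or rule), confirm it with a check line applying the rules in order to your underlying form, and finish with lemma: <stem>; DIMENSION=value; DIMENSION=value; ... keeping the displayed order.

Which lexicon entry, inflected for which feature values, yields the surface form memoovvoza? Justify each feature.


underlying: memoev-v-oza
MOD=ib - signalled by the affix -v
POLE=ak - signalled by the affix -oza
check: memoevvoza -> memoevvoza -> memoovvoza -> memoovvoza
lemma: memoev; MOD=ib; POLE=ak


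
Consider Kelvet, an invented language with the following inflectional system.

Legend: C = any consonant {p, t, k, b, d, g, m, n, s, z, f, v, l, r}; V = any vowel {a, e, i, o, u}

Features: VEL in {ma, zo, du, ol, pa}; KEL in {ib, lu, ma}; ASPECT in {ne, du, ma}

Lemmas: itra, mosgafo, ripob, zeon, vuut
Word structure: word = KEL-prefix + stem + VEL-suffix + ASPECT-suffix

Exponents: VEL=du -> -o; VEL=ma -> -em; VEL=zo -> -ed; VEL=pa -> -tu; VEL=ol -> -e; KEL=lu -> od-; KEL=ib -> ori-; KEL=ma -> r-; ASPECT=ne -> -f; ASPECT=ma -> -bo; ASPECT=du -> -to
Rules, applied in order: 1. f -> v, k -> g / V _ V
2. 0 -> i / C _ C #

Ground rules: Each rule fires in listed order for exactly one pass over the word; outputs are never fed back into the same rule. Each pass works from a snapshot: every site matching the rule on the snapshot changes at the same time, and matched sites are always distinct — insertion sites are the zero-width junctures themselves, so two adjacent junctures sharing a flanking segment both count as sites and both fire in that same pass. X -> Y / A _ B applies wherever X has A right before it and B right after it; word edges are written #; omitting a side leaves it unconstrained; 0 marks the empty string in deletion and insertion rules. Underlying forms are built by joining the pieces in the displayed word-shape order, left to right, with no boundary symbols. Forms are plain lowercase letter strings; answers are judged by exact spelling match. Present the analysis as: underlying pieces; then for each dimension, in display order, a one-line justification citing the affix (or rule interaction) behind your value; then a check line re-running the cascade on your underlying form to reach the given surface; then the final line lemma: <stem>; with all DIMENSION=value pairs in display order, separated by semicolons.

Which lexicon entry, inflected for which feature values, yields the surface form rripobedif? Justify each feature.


underlying: r-ripob-ed-f
VEL=zo - signalled by the affix -ed
KEL=ma - signalled by the affix r-
ASPECT=ne - signalled by the affix -f
check: rripobedf -> rripobedf -> rripobedif
lemma: ripob; VEL=zo; KEL=ma; ASPECT=ne


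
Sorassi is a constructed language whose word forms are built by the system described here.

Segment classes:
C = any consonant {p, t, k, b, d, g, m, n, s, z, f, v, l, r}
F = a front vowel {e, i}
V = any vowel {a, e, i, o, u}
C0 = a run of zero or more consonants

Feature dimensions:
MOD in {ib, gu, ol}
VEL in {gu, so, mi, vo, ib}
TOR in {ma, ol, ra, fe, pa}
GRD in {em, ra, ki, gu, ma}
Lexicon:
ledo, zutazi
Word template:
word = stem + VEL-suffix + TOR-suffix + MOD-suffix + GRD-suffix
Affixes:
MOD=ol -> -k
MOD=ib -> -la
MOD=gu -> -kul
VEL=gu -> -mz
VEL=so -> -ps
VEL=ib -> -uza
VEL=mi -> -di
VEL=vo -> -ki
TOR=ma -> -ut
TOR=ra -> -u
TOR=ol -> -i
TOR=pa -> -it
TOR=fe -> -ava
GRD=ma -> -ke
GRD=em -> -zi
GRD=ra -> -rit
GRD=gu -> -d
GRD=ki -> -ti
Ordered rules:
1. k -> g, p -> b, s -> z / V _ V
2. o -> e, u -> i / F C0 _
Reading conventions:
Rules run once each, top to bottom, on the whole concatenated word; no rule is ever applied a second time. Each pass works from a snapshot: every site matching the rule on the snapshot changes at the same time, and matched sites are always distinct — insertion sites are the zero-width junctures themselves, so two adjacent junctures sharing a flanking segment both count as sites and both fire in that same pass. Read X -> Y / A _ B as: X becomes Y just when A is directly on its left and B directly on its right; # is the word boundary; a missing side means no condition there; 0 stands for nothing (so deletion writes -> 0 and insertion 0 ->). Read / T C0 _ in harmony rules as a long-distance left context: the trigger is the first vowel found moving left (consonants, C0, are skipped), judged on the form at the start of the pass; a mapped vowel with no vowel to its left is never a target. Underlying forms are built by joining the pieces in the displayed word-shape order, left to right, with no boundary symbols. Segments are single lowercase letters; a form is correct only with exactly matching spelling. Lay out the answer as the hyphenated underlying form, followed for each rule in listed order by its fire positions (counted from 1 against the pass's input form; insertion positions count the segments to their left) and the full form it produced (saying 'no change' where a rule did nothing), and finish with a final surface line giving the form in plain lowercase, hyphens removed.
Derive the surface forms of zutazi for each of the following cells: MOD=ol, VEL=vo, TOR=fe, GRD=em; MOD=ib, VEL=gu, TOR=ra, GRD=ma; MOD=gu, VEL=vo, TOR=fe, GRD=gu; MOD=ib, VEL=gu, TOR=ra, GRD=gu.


cell MOD=ol, VEL=vo, TOR=fe, GRD=em:
underlying: zutazi-ki-ava-k-zi
1. k -> g, p -> b, s -> z / V _ V: fires at position(s) 7: zutazigiavakzi
2. o -> e, u -> i / F C0 _: no change
surface: zutazigiavakzi

cell MOD=ib, VEL=gu, TOR=ra, GRD=ma:
underlying: zutazi-mz-u-la-ke
1. k -> g, p -> b, s -> z / V _ V: fires at position(s) 12: zutazimzulage
2. o -> e, u -> i / F C0 _: fires at position(s) 9: zutazimzilage
surface: zutazimzilage

cell MOD=gu, VEL=vo, TOR=fe, GRD=gu:
underlying: zutazi-ki-ava-kul-d
1. k -> g, p -> b, s -> z / V _ V: fires at position(s) 7, 12: zutazigiavaguld
2. o -> e, u -> i / F C0 _: no change
surface: zutazigiavaguld

cell MOD=ib, VEL=gu, TOR=ra, GRD=gu:
underlying: zutazi-mz-u-la-d
1. k -> g, p -> b, s -> z / V _ V: no change
2. o -> e, u -> i / F C0 _: fires at position(s) 9: zutazimzilad
surface: zutazimzilad


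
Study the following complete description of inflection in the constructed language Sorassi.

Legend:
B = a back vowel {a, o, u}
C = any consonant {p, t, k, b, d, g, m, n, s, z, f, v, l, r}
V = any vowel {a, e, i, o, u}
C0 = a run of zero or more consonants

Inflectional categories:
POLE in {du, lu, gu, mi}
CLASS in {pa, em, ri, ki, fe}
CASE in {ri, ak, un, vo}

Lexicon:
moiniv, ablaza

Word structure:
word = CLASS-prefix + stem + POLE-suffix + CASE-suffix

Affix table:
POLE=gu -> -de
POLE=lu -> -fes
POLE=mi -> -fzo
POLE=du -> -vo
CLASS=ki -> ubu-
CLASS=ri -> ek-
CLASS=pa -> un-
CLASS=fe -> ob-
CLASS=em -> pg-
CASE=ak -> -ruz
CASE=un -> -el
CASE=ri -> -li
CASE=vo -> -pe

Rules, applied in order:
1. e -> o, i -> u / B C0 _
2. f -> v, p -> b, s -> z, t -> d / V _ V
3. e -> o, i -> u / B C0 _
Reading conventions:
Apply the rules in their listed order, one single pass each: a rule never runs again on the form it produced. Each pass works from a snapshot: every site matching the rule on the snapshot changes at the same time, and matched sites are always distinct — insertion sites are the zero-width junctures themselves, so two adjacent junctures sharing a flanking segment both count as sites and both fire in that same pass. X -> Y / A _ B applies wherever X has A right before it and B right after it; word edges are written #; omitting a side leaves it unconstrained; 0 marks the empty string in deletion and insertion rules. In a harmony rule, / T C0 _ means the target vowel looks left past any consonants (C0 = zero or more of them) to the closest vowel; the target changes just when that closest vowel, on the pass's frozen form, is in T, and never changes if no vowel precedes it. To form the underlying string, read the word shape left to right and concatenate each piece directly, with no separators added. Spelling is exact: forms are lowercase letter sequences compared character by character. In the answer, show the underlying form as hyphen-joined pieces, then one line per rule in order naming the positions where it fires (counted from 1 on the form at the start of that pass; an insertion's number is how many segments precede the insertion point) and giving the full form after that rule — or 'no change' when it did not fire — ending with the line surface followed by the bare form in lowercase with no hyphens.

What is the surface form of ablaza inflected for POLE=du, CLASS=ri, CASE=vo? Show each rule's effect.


underlying: ek-ablaza-vo-pe
1. e -> o, i -> u / B C0 _: fires at position(s) 12: ekablazavopo
2. f -> v, p -> b, s -> z, t -> d / V _ V: fires at position(s) 11: ekablazavobo
3. e -> o, i -> u / B C0 _: no change
surface: ekablazavobo


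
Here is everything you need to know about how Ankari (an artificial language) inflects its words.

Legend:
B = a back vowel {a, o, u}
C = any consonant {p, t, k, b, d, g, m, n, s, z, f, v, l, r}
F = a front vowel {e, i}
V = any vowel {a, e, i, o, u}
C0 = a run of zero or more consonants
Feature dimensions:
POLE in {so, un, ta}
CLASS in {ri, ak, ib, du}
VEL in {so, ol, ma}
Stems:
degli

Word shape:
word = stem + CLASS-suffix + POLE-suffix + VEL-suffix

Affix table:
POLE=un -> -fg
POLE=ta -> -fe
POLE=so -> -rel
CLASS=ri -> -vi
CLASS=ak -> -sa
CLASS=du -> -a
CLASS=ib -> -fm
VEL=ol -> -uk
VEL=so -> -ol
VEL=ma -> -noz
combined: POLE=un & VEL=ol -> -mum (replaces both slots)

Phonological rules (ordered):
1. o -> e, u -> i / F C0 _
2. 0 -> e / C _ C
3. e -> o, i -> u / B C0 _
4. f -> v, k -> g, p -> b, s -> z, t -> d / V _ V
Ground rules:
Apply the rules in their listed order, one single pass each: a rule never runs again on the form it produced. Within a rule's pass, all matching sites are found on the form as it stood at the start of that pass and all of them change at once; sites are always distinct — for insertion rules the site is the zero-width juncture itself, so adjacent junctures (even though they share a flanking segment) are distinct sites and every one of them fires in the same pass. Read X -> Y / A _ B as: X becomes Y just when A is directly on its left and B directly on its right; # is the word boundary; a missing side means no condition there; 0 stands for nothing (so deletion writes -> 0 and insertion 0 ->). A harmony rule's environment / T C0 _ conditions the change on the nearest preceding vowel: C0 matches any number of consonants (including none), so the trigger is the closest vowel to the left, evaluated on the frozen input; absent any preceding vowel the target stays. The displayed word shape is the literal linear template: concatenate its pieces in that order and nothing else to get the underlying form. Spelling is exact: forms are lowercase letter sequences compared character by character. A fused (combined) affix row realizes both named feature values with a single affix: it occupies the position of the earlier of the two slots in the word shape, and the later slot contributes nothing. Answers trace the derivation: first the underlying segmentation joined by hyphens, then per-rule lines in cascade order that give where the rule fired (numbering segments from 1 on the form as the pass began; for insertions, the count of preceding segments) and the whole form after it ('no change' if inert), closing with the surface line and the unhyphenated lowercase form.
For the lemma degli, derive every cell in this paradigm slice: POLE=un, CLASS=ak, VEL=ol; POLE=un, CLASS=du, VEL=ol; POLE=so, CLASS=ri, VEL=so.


cell POLE=un, CLASS=ak, VEL=ol:
underlying: degli-sa-mum
1. o -> e, u -> i / F C0 _: no change
2. 0 -> e / C _ C: inserts after position(s) 3: degelisamum
3. e -> o, i -> u / B C0 _: no change
4. f -> v, k -> g, p -> b, s -> z, t -> d / V _ V: fires at position(s) 7: degelizamum
surface: degelizamum

cell POLE=un, CLASS=du, VEL=ol:
underlying: degli-a-mum
1. o -> e, u -> i / F C0 _: no change
2. 0 -> e / C _ C: inserts after position(s) 3: degeliamum
3. e -> o, i -> u / B C0 _: no change
4. f -> v, k -> g, p -> b, s -> z, t -> d / V _ V: no change
surface: degeliamum

cell POLE=so, CLASS=ri, VEL=so:
underlying: degli-vi-rel-ol
1. o -> e, u -> i / F C0 _: fires at position(s) 11: deglivirelel
2. 0 -> e / C _ C: inserts after position(s) 3: degelivirelel
3. e -> o, i -> u / B C0 _: no change
4. f -> v, k -> g, p -> b, s -> z, t -> d / V _ V: no change
surface: degelivirelel


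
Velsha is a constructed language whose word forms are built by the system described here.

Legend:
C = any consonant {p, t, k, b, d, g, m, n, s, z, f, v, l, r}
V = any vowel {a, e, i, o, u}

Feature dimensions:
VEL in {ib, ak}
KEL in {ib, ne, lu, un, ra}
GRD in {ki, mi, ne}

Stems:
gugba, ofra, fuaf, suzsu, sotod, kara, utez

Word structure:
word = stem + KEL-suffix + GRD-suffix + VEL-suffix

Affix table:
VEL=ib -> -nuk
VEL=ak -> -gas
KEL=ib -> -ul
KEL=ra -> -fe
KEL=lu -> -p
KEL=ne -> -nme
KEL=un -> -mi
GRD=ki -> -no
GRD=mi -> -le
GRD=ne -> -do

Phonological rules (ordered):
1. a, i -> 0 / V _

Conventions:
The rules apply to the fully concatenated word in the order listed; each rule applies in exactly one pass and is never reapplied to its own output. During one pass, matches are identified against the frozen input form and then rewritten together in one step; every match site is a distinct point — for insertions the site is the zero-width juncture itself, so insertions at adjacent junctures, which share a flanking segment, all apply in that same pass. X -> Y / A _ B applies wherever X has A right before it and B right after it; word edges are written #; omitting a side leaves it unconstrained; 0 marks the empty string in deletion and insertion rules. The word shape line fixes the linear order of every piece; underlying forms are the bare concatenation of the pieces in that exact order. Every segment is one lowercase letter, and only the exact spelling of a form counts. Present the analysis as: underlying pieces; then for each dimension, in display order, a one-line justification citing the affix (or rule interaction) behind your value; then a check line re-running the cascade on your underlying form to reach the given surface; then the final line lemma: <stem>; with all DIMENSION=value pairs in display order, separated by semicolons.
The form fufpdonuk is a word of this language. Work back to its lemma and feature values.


underlying: fuaf-p-do-nuk
VEL=ib - signalled by the affix -nuk
KEL=lu - signalled by the affix -p
GRD=ne - signalled by the affix -do
check: fuafpdonuk -> fufpdonuk
lemma: fuaf; VEL=ib; KEL=lu; GRD=ne


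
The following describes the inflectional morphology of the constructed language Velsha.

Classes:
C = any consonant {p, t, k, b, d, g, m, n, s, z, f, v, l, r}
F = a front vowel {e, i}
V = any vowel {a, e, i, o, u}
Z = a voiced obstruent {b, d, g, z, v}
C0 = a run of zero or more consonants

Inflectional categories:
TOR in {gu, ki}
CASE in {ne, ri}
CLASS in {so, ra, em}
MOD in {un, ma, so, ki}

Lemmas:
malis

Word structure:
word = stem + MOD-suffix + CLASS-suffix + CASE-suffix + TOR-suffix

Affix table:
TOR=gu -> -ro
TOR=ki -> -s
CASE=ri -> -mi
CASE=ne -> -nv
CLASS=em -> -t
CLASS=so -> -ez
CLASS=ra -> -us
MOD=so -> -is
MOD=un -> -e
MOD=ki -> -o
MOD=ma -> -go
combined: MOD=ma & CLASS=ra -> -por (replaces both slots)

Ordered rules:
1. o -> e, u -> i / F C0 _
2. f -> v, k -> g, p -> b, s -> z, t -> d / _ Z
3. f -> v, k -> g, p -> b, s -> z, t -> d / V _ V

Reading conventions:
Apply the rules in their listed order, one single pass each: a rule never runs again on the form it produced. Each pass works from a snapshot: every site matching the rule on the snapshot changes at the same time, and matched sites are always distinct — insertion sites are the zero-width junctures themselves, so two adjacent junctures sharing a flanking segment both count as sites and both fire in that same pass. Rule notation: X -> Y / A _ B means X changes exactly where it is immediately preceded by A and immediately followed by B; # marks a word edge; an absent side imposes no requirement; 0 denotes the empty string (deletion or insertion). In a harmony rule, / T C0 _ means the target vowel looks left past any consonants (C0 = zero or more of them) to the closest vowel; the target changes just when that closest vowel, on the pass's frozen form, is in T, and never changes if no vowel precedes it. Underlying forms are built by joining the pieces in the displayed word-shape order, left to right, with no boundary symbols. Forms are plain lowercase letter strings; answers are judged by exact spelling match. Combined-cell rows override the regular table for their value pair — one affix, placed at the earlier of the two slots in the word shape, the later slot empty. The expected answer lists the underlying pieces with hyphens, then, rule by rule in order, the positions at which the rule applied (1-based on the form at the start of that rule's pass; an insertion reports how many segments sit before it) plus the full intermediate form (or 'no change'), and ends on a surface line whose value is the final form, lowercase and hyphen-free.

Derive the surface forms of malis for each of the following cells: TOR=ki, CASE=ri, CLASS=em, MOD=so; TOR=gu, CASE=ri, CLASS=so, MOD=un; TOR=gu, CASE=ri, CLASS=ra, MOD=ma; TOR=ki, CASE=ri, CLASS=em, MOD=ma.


cell TOR=ki, CASE=ri, CLASS=em, MOD=so:
underlying: malis-is-t-mi-s
1. o -> e, u -> i / F C0 _: no change
2. f -> v, k -> g, p -> b, s -> z, t -> d / _ Z: no change
3. f -> v, k -> g, p -> b, s -> z, t -> d / V _ V: fires at position(s) 5: malizistmis
surface: malizistmis

cell TOR=gu, CASE=ri, CLASS=so, MOD=un:
underlying: malis-e-ez-mi-ro
1. o -> e, u -> i / F C0 _: fires at position(s) 12: maliseezmire
2. f -> v, k -> g, p -> b, s -> z, t -> d / _ Z: no change
3. f -> v, k -> g, p -> b, s -> z, t -> d / V _ V: fires at position(s) 5: malizeezmire
surface: malizeezmire

cell TOR=gu, CASE=ri, CLASS=ra, MOD=ma:
underlying: malis-por-mi-ro
1. o -> e, u -> i / F C0 _: fires at position(s) 7, 12: malispermire
2. f -> v, k -> g, p -> b, s -> z, t -> d / _ Z: no change
3. f -> v, k -> g, p -> b, s -> z, t -> d / V _ V: no change
surface: malispermire

cell TOR=ki, CASE=ri, CLASS=em, MOD=ma:
underlying: malis-go-t-mi-s
1. o -> e, u -> i / F C0 _: fires at position(s) 7: malisgetmis
2. f -> v, k -> g, p -> b, s -> z, t -> d / _ Z: fires at position(s) 5: malizgetmis
3. f -> v, k -> g, p -> b, s -> z, t -> d / V _ V: no change
surface: malizgetmis


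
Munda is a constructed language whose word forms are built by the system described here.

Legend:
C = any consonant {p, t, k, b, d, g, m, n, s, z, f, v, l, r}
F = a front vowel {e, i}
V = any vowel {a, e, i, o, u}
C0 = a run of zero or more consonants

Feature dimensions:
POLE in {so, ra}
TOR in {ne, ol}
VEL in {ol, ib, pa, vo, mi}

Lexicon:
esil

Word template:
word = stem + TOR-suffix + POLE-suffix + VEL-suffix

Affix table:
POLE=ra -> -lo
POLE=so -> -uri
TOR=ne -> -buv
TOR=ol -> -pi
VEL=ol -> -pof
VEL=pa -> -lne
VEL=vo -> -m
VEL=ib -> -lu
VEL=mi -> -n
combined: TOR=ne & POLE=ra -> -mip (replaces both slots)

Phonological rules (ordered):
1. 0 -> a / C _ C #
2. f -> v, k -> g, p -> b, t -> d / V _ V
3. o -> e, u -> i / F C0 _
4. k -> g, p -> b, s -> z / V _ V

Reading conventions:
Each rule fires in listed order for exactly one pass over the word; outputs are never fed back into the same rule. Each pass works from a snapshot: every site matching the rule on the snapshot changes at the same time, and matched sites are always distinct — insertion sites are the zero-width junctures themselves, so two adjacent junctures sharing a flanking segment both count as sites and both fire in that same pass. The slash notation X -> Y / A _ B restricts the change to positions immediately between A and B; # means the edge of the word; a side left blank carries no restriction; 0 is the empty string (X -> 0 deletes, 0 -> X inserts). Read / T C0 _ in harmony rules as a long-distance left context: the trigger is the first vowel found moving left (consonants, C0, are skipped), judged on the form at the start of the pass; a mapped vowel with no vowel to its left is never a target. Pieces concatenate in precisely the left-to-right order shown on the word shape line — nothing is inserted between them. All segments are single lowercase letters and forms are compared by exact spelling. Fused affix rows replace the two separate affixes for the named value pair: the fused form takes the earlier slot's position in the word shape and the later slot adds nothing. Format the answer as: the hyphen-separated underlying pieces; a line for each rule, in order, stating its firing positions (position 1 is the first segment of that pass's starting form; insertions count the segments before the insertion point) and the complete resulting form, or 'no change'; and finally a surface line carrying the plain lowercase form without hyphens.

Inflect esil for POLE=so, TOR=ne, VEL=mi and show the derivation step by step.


underlying: esil-buv-uri-n
1. 0 -> a / C _ C #: no change
2. f -> v, k -> g, p -> b, t -> d / V _ V: no change
3. o -> e, u -> i / F C0 _: fires at position(s) 6: esilbivurin
4. k -> g, p -> b, s -> z / V _ V: fires at position(s) 2: ezilbivurin
surface: ezilbivurin


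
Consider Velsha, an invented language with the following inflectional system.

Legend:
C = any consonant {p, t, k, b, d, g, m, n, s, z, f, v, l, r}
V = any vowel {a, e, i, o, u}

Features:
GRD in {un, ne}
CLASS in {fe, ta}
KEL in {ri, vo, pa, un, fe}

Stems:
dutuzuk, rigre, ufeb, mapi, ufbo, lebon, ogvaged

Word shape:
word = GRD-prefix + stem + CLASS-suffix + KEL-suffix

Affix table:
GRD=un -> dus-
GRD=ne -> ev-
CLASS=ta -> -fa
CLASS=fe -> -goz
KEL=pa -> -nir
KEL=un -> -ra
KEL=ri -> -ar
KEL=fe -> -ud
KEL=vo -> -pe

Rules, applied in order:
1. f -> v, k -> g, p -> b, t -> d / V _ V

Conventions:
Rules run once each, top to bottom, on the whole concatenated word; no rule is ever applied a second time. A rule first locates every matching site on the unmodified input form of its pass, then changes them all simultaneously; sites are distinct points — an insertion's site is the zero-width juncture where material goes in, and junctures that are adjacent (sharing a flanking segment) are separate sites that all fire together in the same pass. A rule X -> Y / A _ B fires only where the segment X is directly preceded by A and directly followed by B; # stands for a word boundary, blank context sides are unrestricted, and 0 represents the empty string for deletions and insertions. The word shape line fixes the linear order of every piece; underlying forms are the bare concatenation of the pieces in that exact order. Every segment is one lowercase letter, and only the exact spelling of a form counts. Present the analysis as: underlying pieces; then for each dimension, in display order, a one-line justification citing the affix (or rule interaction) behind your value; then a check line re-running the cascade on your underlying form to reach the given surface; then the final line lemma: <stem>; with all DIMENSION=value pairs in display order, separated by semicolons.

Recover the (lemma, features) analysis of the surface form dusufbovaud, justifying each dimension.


underlying: dus-ufbo-fa-ud
GRD=un - signalled by the affix dus-
CLASS=ta - signalled by the affix -fa
KEL=fe - signalled by the affix -ud
check: dusufbofaud -> dusufbovaud
lemma: ufbo; GRD=un; CLASS=ta; KEL=fe


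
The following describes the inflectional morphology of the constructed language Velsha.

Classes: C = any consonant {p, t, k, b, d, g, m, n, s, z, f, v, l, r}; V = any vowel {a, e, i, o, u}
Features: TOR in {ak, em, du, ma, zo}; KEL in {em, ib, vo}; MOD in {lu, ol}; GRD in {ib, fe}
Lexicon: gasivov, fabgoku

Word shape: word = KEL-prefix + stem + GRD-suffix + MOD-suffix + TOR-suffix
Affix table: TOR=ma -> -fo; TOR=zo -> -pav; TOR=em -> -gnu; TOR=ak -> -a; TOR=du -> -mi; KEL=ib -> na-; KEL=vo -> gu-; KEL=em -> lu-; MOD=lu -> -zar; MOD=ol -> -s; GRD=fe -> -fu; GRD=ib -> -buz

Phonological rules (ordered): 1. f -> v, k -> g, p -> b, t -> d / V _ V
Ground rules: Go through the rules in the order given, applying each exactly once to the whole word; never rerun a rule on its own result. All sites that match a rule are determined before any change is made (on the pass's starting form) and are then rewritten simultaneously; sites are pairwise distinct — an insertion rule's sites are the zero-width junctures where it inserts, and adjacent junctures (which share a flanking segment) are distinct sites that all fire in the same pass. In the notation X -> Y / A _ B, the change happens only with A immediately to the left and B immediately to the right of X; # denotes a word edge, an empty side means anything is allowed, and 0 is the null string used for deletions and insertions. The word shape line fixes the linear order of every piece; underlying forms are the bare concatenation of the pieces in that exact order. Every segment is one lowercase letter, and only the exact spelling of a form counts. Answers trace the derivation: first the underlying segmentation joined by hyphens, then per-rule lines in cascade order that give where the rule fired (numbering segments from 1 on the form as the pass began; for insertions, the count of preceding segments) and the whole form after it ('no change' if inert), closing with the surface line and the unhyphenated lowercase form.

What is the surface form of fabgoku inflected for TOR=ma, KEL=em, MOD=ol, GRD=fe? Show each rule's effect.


underlying: lu-fabgoku-fu-s-fo
1. f -> v, k -> g, p -> b, t -> d / V _ V: fires at position(s) 3, 8, 10: luvabgoguvusfo
surface: luvabgoguvusfo
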